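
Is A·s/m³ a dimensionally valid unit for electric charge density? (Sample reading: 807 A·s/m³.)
Yes

electric charge density has SI base units: A * s / m^3
A·s/m³ reduces to the same SI base units, so it is a valid unit for electric charge density.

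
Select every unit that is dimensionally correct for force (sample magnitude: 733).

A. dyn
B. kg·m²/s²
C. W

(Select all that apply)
A

force has SI base units: kg * m / s^2

Checking each option against kg * m / s^2:
  A. dyn: ✓ matches
  B. kg·m²/s²: ✗ does not match
  C. W: ✗ does not match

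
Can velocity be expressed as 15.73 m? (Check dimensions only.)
No

velocity has SI base units: m / s
m does NOT reduce to m / s; a valid unit for velocity would be e.g. m/s.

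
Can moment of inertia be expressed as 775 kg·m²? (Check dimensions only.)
Yes

moment of inertia has SI base units: kg * m^2
kg·m² reduces to the same SI base units, so it is a valid unit for moment of inertia.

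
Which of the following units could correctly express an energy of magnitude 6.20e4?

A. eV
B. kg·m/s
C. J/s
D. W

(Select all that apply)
A

energy has SI base units: kg * m^2 / s^2

Checking each option against kg * m^2 / s^2:
  A. eV: ✓ matches
  B. kg·m/s: ✗ does not match
  C. J/s: ✗ does not match
  D. W: ✗ does not match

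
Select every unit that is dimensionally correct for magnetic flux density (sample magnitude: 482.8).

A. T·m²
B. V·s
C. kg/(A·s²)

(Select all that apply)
C

magnetic flux density has SI base units: kg / (A * s^2)

Checking each option against kg / (A * s^2):
  A. T·m²: ✗ does not match
  B. V·s: ✗ does not match
  C. kg/(A·s²): ✓ matches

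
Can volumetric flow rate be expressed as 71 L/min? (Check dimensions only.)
Yes

volumetric flow rate has SI base units: m^3 / s
L/min reduces to the same SI base units, so it is a valid unit for volumetric flow rate.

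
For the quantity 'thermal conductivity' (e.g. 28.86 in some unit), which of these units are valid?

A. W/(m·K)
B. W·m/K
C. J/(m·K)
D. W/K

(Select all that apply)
A

thermal conductivity has SI base units: kg * m / (s^3 * K)

Checking each option against kg * m / (s^3 * K):
  A. W/(m·K): ✓ matches
  B. W·m/K: ✗ does not match
  C. J/(m·K): ✗ does not match
  D. W/K: ✗ does not match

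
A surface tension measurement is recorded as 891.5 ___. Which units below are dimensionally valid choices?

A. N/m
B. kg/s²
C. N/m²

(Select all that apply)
A, B

surface tension has SI base units: kg / s^2

Checking each option against kg / s^2:
  A. N/m: ✓ matches
  B. kg/s²: ✓ matches
  C. N/m²: ✗ does not match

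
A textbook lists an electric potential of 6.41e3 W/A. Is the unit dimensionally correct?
Yes

electric potential has SI base units: kg * m^2 / (A * s^3)
W/A reduces to the same SI base units, so it is a valid unit for electric potential.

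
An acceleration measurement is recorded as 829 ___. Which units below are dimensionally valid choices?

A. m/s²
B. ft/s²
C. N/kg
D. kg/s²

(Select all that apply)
A, B, C

acceleration has SI base units: m / s^2

Checking each option against m / s^2:
  A. m/s²: ✓ matches
  B. ft/s²: ✓ matches
  C. N/kg: ✓ matches
  D. kg/s²: ✗ does not match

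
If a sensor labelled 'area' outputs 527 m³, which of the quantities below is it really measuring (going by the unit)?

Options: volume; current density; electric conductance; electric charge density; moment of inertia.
volume

area should have units dimensionally equivalent to m^2 (e.g. m²).
The given unit 'm³' reduces to m^3. Of the listed options, that is the dimensionality of volume.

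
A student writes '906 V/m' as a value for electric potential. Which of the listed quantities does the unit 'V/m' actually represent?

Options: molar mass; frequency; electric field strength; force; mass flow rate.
electric field strength

electric potential should have units dimensionally equivalent to kg * m^2 / (A * s^3) (e.g. V).
The given unit 'V/m' reduces to kg * m / (A * s^3). Of the listed options, that is the dimensionality of electric field strength.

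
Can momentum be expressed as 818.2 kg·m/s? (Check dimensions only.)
Yes

momentum has SI base units: kg * m / s
kg·m/s reduces to the same SI base units, so it is a valid unit for momentum.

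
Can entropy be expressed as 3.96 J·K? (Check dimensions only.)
No

entropy has SI base units: kg * m^2 / (s^2 * K)
J·K does NOT reduce to kg * m^2 / (s^2 * K); a valid unit for entropy would be e.g. J/K.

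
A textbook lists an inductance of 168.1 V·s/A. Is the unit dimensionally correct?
Yes

inductance has SI base units: kg * m^2 / (A^2 * s^2)
V·s/A reduces to the same SI base units, so it is a valid unit for inductance.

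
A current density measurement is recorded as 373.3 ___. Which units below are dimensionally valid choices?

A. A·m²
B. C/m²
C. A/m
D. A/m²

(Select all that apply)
D

current density has SI base units: A / m^2

Checking each option against A / m^2:
  A. A·m²: ✗ does not match
  B. C/m²: ✗ does not match
  C. A/m: ✗ does not match
  D. A/m²: ✓ matches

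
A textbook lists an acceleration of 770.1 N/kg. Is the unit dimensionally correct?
Yes

acceleration has SI base units: m / s^2
N/kg reduces to the same SI base units, so it is a valid unit for acceleration.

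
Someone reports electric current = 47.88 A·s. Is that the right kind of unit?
No

electric current has SI base units: A
A·s does NOT reduce to A; a valid unit for electric current would be e.g. A.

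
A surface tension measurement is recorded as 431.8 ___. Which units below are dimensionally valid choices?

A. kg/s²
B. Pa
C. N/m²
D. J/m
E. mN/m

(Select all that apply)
A, E

surface tension has SI base units: kg / s^2

Checking each option against kg / s^2:
  A. kg/s²: ✓ matches
  B. Pa: ✗ does not match
  C. N/m²: ✗ does not match
  D. J/m: ✗ does not match
  E. mN/m: ✓ matches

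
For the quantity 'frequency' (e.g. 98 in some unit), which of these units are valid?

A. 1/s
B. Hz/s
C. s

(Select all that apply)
A

frequency has SI base units: 1 / s

Checking each option against 1 / s:
  A. 1/s: ✓ matches
  B. Hz/s: ✗ does not match
  C. s: ✗ does not match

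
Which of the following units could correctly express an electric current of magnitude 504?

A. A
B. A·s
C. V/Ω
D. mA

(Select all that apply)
A, C, D

electric current has SI base units: A

Checking each option against A:
  A. A: ✓ matches
  B. A·s: ✗ does not match
  C. V/Ω: ✓ matches
  D. mA: ✓ matches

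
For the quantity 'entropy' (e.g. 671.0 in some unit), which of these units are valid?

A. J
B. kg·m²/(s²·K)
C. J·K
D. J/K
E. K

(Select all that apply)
B, D

entropy has SI base units: kg * m^2 / (s^2 * K)

Checking each option against kg * m^2 / (s^2 * K):
  A. J: ✗ does not match
  B. kg·m²/(s²·K): ✓ matches
  C. J·K: ✗ does not match
  D. J/K: ✓ matches
  E. K: ✗ does not match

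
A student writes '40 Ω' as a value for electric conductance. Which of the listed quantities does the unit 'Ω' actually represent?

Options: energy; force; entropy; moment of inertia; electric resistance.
electric resistance

electric conductance should have units dimensionally equivalent to A^2 * s^3 / (kg * m^2) (e.g. S).
The given unit 'Ω' reduces to kg * m^2 / (A^2 * s^3). Of the listed options, that is the dimensionality of electric resistance.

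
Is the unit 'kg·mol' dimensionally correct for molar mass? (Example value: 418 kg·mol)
No

molar mass has SI base units: kg / mol
kg·mol does NOT reduce to kg / mol; a valid unit for molar mass would be e.g. kg/mol.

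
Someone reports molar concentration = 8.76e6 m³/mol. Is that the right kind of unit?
No

molar concentration has SI base units: mol / m^3
m³/mol does NOT reduce to mol / m^3; a valid unit for molar concentration would be e.g. mol/m³.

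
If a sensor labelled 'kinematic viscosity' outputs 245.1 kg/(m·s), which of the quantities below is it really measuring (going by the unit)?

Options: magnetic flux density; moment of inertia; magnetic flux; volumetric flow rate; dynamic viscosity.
dynamic viscosity

kinematic viscosity should have units dimensionally equivalent to m^2 / s (e.g. m²/s).
The given unit 'kg/(m·s)' reduces to kg / (m * s). Of the listed options, that is the dimensionality of dynamic viscosity.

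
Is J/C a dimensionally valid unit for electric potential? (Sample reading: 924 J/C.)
Yes

electric potential has SI base units: kg * m^2 / (A * s^3)
J/C reduces to the same SI base units, so it is a valid unit for electric potential.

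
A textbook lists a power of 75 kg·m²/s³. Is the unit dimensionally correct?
Yes

power has SI base units: kg * m^2 / s^3
kg·m²/s³ reduces to the same SI base units, so it is a valid unit for power.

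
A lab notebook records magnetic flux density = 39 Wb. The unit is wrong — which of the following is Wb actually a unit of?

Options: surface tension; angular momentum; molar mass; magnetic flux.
magnetic flux

magnetic flux density should have units dimensionally equivalent to kg / (A * s^2) (e.g. T).
The given unit 'Wb' reduces to kg * m^2 / (A * s^2). Of the listed options, that is the dimensionality of magnetic flux.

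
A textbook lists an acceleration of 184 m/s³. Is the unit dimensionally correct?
No

acceleration has SI base units: m / s^2
m/s³ does NOT reduce to m / s^2; a valid unit for acceleration would be e.g. m/s².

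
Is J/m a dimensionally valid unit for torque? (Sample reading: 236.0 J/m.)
No

torque has SI base units: kg * m^2 / s^2
J/m does NOT reduce to kg * m^2 / s^2; a valid unit for torque would be e.g. N·m.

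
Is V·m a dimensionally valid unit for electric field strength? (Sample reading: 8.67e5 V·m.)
No

electric field strength has SI base units: kg * m / (A * s^3)
V·m does NOT reduce to kg * m / (A * s^3); a valid unit for electric field strength would be e.g. V/m.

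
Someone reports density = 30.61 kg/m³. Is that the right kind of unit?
Yes

density has SI base units: kg / m^3
kg/m³ reduces to the same SI base units, so it is a valid unit for density.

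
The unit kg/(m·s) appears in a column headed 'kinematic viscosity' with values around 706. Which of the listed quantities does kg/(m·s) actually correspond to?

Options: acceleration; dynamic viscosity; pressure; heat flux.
dynamic viscosity

kinematic viscosity should have units dimensionally equivalent to m^2 / s (e.g. m²/s).
The given unit 'kg/(m·s)' reduces to kg / (m * s). Of the listed options, that is the dimensionality of dynamic viscosity.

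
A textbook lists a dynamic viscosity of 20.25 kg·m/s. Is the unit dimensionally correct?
No

dynamic viscosity has SI base units: kg / (m * s)
kg·m/s does NOT reduce to kg / (m * s); a valid unit for dynamic viscosity would be e.g. Pa·s.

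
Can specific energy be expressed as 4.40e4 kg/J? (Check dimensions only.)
No

specific energy has SI base units: m^2 / s^2
kg/J does NOT reduce to m^2 / s^2; a valid unit for specific energy would be e.g. J/kg.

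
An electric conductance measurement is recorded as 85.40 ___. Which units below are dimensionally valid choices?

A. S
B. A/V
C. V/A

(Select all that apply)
A, B

electric conductance has SI base units: A^2 * s^3 / (kg * m^2)

Checking each option against A^2 * s^3 / (kg * m^2):
  A. S: ✓ matches
  B. A/V: ✓ matches
  C. V/A: ✗ does not match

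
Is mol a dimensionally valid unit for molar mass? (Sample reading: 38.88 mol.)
No

molar mass has SI base units: kg / mol
mol does NOT reduce to kg / mol; a valid unit for molar mass would be e.g. kg/mol.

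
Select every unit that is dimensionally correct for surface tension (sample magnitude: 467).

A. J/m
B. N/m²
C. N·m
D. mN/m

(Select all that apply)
D

surface tension has SI base units: kg / s^2

Checking each option against kg / s^2:
  A. J/m: ✗ does not match
  B. N/m²: ✗ does not match
  C. N·m: ✗ does not match
  D. mN/m: ✓ matches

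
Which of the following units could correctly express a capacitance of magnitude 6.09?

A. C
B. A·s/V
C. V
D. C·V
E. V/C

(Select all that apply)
B

capacitance has SI base units: A^2 * s^4 / (kg * m^2)

Checking each option against A^2 * s^4 / (kg * m^2):
  A. C: ✗ does not match
  B. A·s/V: ✓ matches
  C. V: ✗ does not match
  D. C·V: ✗ does not match
  E. V/C: ✗ does not match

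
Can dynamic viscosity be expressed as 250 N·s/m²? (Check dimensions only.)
Yes

dynamic viscosity has SI base units: kg / (m * s)
N·s/m² reduces to the same SI base units, so it is a valid unit for dynamic viscosity.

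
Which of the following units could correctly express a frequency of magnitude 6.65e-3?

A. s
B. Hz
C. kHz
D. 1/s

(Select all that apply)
B, C, D

frequency has SI base units: 1 / s

Checking each option against 1 / s:
  A. s: ✗ does not match
  B. Hz: ✓ matches
  C. kHz: ✓ matches
  D. 1/s: ✓ matches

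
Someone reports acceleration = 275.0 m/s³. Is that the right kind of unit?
No

acceleration has SI base units: m / s^2
m/s³ does NOT reduce to m / s^2; a valid unit for acceleration would be e.g. m/s².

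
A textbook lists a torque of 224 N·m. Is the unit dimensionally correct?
Yes

torque has SI base units: kg * m^2 / s^2
N·m reduces to the same SI base units, so it is a valid unit for torque.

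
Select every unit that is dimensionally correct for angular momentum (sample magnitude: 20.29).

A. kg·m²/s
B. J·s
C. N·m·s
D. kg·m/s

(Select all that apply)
A, B, C

angular momentum has SI base units: kg * m^2 / s

Checking each option against kg * m^2 / s:
  A. kg·m²/s: ✓ matches
  B. J·s: ✓ matches
  C. N·m·s: ✓ matches
  D. kg·m/s: ✗ does not match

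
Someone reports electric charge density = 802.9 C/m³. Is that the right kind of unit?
Yes

electric charge density has SI base units: A * s / m^3
C/m³ reduces to the same SI base units, so it is a valid unit for electric charge density.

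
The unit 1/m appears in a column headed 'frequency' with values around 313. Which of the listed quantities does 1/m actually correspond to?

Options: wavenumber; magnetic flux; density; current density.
wavenumber

frequency should have units dimensionally equivalent to 1 / s (e.g. Hz).
The given unit '1/m' reduces to 1 / m. Of the listed options, that is the dimensionality of wavenumber.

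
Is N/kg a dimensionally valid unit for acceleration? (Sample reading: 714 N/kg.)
Yes

acceleration has SI base units: m / s^2
N/kg reduces to the same SI base units, so it is a valid unit for acceleration.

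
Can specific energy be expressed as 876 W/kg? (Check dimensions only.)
No

specific energy has SI base units: m^2 / s^2
W/kg does NOT reduce to m^2 / s^2; a valid unit for specific energy would be e.g. J/kg.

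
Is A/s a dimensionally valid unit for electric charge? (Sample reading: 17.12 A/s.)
No

electric charge has SI base units: A * s
A/s does NOT reduce to A * s; a valid unit for electric charge would be e.g. C.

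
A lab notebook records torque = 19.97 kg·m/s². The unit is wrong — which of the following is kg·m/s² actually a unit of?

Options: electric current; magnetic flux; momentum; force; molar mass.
force

torque should have units dimensionally equivalent to kg * m^2 / s^2 (e.g. N·m).
The given unit 'kg·m/s²' reduces to kg * m / s^2. Of the listed options, that is the dimensionality of force.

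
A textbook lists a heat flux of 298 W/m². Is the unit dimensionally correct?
Yes

heat flux has SI base units: kg / s^3
W/m² reduces to the same SI base units, so it is a valid unit for heat flux.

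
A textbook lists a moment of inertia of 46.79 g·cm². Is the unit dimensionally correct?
Yes

moment of inertia has SI base units: kg * m^2
g·cm² reduces to the same SI base units, so it is a valid unit for moment of inertia.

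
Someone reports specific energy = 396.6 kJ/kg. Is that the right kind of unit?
Yes

specific energy has SI base units: m^2 / s^2
kJ/kg reduces to the same SI base units, so it is a valid unit for specific energy.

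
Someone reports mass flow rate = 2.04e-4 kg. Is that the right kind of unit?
No

mass flow rate has SI base units: kg / s
kg does NOT reduce to kg / s; a valid unit for mass flow rate would be e.g. kg/s.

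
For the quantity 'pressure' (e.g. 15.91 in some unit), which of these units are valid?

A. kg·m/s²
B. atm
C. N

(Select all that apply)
B

pressure has SI base units: kg / (m * s^2)

Checking each option against kg / (m * s^2):
  A. kg·m/s²: ✗ does not match
  B. atm: ✓ matches
  C. N: ✗ does not match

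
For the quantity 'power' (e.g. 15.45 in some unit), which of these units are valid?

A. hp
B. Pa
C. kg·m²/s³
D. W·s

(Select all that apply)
A, C

power has SI base units: kg * m^2 / s^3

Checking each option against kg * m^2 / s^3:
  A. hp: ✓ matches
  B. Pa: ✗ does not match
  C. kg·m²/s³: ✓ matches
  D. W·s: ✗ does not match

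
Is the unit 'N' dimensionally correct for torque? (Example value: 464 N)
No

torque has SI base units: kg * m^2 / s^2
N does NOT reduce to kg * m^2 / s^2; a valid unit for torque would be e.g. N·m.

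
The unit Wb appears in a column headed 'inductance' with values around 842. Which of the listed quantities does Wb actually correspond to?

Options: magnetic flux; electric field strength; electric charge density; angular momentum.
magnetic flux

inductance should have units dimensionally equivalent to kg * m^2 / (A^2 * s^2) (e.g. H).
The given unit 'Wb' reduces to kg * m^2 / (A * s^2). Of the listed options, that is the dimensionality of magnetic flux.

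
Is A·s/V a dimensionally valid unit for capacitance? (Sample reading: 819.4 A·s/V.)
Yes

capacitance has SI base units: A^2 * s^4 / (kg * m^2)
A·s/V reduces to the same SI base units, so it is a valid unit for capacitance.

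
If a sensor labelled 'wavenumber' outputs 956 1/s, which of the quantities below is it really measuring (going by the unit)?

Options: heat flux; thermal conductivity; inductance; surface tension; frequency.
frequency

wavenumber should have units dimensionally equivalent to 1 / m (e.g. 1/m).
The given unit '1/s' reduces to 1 / s. Of the listed options, that is the dimensionality of frequency.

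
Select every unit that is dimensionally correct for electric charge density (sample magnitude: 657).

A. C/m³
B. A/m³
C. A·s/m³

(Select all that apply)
A, C

electric charge density has SI base units: A * s / m^3

Checking each option against A * s / m^3:
  A. C/m³: ✓ matches
  B. A/m³: ✗ does not match
  C. A·s/m³: ✓ matches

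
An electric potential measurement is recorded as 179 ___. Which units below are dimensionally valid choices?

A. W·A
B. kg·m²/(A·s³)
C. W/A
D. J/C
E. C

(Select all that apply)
B, C, D

electric potential has SI base units: kg * m^2 / (A * s^3)

Checking each option against kg * m^2 / (A * s^3):
  A. W·A: ✗ does not match
  B. kg·m²/(A·s³): ✓ matches
  C. W/A: ✓ matches
  D. J/C: ✓ matches
  E. C: ✗ does not match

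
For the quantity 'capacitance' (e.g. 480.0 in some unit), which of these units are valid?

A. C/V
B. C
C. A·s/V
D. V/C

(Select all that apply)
A, C

capacitance has SI base units: A^2 * s^4 / (kg * m^2)

Checking each option against A^2 * s^4 / (kg * m^2):
  A. C/V: ✓ matches
  B. C: ✗ does not match
  C. A·s/V: ✓ matches
  D. V/C: ✗ does not match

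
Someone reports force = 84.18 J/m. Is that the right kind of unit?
Yes

force has SI base units: kg * m / s^2
J/m reduces to the same SI base units, so it is a valid unit for force.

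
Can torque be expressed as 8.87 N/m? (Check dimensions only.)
No

torque has SI base units: kg * m^2 / s^2
N/m does NOT reduce to kg * m^2 / s^2; a valid unit for torque would be e.g. N·m.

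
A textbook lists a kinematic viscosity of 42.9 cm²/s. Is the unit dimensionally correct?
Yes

kinematic viscosity has SI base units: m^2 / s
cm²/s reduces to the same SI base units, so it is a valid unit for kinematic viscosity.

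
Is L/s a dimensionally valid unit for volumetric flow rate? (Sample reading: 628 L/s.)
Yes

volumetric flow rate has SI base units: m^3 / s
L/s reduces to the same SI base units, so it is a valid unit for volumetric flow rate.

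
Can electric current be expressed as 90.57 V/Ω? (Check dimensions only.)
Yes

electric current has SI base units: A
V/Ω reduces to the same SI base units, so it is a valid unit for electric current.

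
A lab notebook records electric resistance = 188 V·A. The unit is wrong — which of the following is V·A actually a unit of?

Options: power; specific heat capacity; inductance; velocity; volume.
power

electric resistance should have units dimensionally equivalent to kg * m^2 / (A^2 * s^3) (e.g. Ω).
The given unit 'V·A' reduces to kg * m^2 / s^3. Of the listed options, that is the dimensionality of power.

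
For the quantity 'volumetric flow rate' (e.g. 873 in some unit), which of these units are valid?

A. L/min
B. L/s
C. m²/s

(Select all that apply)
A, B

volumetric flow rate has SI base units: m^3 / s

Checking each option against m^3 / s:
  A. L/min: ✓ matches
  B. L/s: ✓ matches
  C. m²/s: ✗ does not match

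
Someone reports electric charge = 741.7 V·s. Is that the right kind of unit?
No

electric charge has SI base units: A * s
V·s does NOT reduce to A * s; a valid unit for electric charge would be e.g. C.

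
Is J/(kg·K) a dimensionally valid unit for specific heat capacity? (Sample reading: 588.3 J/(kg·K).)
Yes

specific heat capacity has SI base units: m^2 / (s^2 * K)
J/(kg·K) reduces to the same SI base units, so it is a valid unit for specific heat capacity.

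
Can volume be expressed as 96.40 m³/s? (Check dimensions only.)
No

volume has SI base units: m^3
m³/s does NOT reduce to m^3; a valid unit for volume would be e.g. m³.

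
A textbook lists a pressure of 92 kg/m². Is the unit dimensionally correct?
No

pressure has SI base units: kg / (m * s^2)
kg/m² does NOT reduce to kg / (m * s^2); a valid unit for pressure would be e.g. Pa.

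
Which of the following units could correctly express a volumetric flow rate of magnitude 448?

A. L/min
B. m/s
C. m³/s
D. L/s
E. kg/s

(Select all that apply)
A, C, D

volumetric flow rate has SI base units: m^3 / s

Checking each option against m^3 / s:
  A. L/min: ✓ matches
  B. m/s: ✗ does not match
  C. m³/s: ✓ matches
  D. L/s: ✓ matches
  E. kg/s: ✗ does not match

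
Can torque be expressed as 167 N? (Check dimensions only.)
No

torque has SI base units: kg * m^2 / s^2
N does NOT reduce to kg * m^2 / s^2; a valid unit for torque would be e.g. N·m.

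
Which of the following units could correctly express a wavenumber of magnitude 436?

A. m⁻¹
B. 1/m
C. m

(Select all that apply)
A, B

wavenumber has SI base units: 1 / m

Checking each option against 1 / m:
  A. m⁻¹: ✓ matches
  B. 1/m: ✓ matches
  C. m: ✗ does not match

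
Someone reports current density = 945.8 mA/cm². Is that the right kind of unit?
Yes

current density has SI base units: A / m^2
mA/cm² reduces to the same SI base units, so it is a valid unit for current density.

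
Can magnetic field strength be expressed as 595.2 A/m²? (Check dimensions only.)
No

magnetic field strength has SI base units: A / m
A/m² does NOT reduce to A / m; a valid unit for magnetic field strength would be e.g. A/m.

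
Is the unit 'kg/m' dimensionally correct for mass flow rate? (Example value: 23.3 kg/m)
No

mass flow rate has SI base units: kg / s
kg/m does NOT reduce to kg / s; a valid unit for mass flow rate would be e.g. kg/s.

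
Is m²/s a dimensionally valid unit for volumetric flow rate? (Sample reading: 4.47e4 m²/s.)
No

volumetric flow rate has SI base units: m^3 / s
m²/s does NOT reduce to m^3 / s; a valid unit for volumetric flow rate would be e.g. m³/s.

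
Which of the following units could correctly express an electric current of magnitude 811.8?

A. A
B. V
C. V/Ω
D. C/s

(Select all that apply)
A, C, D

electric current has SI base units: A

Checking each option against A:
  A. A: ✓ matches
  B. V: ✗ does not match
  C. V/Ω: ✓ matches
  D. C/s: ✓ matches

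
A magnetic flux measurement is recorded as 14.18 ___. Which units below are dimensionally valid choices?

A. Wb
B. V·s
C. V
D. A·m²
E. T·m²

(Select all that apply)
A, B, E

magnetic flux has SI base units: kg * m^2 / (A * s^2)

Checking each option against kg * m^2 / (A * s^2):
  A. Wb: ✓ matches
  B. V·s: ✓ matches
  C. V: ✗ does not match
  D. A·m²: ✗ does not match
  E. T·m²: ✓ matches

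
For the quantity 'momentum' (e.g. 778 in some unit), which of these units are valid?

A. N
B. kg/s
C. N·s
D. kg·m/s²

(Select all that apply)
C

momentum has SI base units: kg * m / s

Checking each option against kg * m / s:
  A. N: ✗ does not match
  B. kg/s: ✗ does not match
  C. N·s: ✓ matches
  D. kg·m/s²: ✗ does not match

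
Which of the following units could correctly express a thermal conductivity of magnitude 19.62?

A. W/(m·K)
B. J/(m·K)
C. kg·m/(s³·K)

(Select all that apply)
A, C

thermal conductivity has SI base units: kg * m / (s^3 * K)

Checking each option against kg * m / (s^3 * K):
  A. W/(m·K): ✓ matches
  B. J/(m·K): ✗ does not match
  C. kg·m/(s³·K): ✓ matches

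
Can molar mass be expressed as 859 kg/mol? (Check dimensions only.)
Yes

molar mass has SI base units: kg / mol
kg/mol reduces to the same SI base units, so it is a valid unit for molar mass.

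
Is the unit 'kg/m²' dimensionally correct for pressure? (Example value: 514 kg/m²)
No

pressure has SI base units: kg / (m * s^2)
kg/m² does NOT reduce to kg / (m * s^2); a valid unit for pressure would be e.g. Pa.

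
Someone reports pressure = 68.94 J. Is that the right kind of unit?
No

pressure has SI base units: kg / (m * s^2)
J does NOT reduce to kg / (m * s^2); a valid unit for pressure would be e.g. Pa.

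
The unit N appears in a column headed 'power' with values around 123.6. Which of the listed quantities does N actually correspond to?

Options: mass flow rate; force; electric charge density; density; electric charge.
force

power should have units dimensionally equivalent to kg * m^2 / s^3 (e.g. W).
The given unit 'N' reduces to kg * m / s^2. Of the listed options, that is the dimensionality of force.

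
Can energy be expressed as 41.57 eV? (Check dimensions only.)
Yes

energy has SI base units: kg * m^2 / s^2
eV reduces to the same SI base units, so it is a valid unit for energy.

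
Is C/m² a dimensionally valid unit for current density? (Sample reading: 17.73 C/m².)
No

current density has SI base units: A / m^2
C/m² does NOT reduce to A / m^2; a valid unit for current density would be e.g. A/m².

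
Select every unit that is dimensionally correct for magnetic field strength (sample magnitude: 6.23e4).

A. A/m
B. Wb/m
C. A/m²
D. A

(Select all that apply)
A

magnetic field strength has SI base units: A / m

Checking each option against A / m:
  A. A/m: ✓ matches
  B. Wb/m: ✗ does not match
  C. A/m²: ✗ does not match
  D. A: ✗ does not match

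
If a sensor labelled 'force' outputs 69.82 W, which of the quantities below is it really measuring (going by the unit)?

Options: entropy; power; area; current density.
power

force should have units dimensionally equivalent to kg * m / s^2 (e.g. N).
The given unit 'W' reduces to kg * m^2 / s^3. Of the listed options, that is the dimensionality of power.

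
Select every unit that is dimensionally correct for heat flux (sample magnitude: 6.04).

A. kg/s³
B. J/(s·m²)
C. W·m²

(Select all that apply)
A, B

heat flux has SI base units: kg / s^3

Checking each option against kg / s^3:
  A. kg/s³: ✓ matches
  B. J/(s·m²): ✓ matches
  C. W·m²: ✗ does not match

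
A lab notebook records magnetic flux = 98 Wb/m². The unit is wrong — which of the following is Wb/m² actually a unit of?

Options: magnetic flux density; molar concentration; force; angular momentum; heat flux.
magnetic flux density

magnetic flux should have units dimensionally equivalent to kg * m^2 / (A * s^2) (e.g. Wb).
The given unit 'Wb/m²' reduces to kg / (A * s^2). Of the listed options, that is the dimensionality of magnetic flux density.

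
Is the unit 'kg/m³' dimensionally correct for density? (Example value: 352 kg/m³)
Yes

density has SI base units: kg / m^3
kg/m³ reduces to the same SI base units, so it is a valid unit for density.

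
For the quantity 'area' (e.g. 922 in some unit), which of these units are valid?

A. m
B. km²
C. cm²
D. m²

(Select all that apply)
B, C, D

area has SI base units: m^2

Checking each option against m^2:
  A. m: ✗ does not match
  B. km²: ✓ matches
  C. cm²: ✓ matches
  D. m²: ✓ matches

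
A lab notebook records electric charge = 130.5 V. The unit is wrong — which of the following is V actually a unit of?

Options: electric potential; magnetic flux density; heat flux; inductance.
electric potential

electric charge should have units dimensionally equivalent to A * s (e.g. C).
The given unit 'V' reduces to kg * m^2 / (A * s^3). Of the listed options, that is the dimensionality of electric potential.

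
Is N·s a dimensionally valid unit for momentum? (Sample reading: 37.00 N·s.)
Yes

momentum has SI base units: kg * m / s
N·s reduces to the same SI base units, so it is a valid unit for momentum.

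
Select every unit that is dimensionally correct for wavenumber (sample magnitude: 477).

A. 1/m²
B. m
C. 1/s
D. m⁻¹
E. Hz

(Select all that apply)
D

wavenumber has SI base units: 1 / m

Checking each option against 1 / m:
  A. 1/m²: ✗ does not match
  B. m: ✗ does not match
  C. 1/s: ✗ does not match
  D. m⁻¹: ✓ matches
  E. Hz: ✗ does not match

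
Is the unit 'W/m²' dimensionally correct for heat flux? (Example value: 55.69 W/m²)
Yes

heat flux has SI base units: kg / s^3
W/m² reduces to the same SI base units, so it is a valid unit for heat flux.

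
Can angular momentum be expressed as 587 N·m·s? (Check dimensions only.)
Yes

angular momentum has SI base units: kg * m^2 / s
N·m·s reduces to the same SI base units, so it is a valid unit for angular momentum.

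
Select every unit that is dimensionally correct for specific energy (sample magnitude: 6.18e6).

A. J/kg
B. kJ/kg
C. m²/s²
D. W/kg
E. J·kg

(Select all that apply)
A, B, C

specific energy has SI base units: m^2 / s^2

Checking each option against m^2 / s^2:
  A. J/kg: ✓ matches
  B. kJ/kg: ✓ matches
  C. m²/s²: ✓ matches
  D. W/kg: ✗ does not match
  E. J·kg: ✗ does not match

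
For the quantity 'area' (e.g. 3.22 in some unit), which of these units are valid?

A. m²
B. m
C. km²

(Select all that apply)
A, C

area has SI base units: m^2

Checking each option against m^2:
  A. m²: ✓ matches
  B. m: ✗ does not match
  C. km²: ✓ matches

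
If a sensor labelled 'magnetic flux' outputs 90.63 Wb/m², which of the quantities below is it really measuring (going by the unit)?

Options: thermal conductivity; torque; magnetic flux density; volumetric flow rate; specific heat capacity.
magnetic flux density

magnetic flux should have units dimensionally equivalent to kg * m^2 / (A * s^2) (e.g. Wb).
The given unit 'Wb/m²' reduces to kg / (A * s^2). Of the listed options, that is the dimensionality of magnetic flux density.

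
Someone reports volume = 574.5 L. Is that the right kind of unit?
Yes

volume has SI base units: m^3
L reduces to the same SI base units, so it is a valid unit for volume.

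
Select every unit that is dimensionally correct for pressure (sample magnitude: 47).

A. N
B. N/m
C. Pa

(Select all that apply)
C

pressure has SI base units: kg / (m * s^2)

Checking each option against kg / (m * s^2):
  A. N: ✗ does not match
  B. N/m: ✗ does not match
  C. Pa: ✓ matches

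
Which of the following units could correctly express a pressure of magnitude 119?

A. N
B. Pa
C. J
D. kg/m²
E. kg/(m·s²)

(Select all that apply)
B, E

pressure has SI base units: kg / (m * s^2)

Checking each option against kg / (m * s^2):
  A. N: ✗ does not match
  B. Pa: ✓ matches
  C. J: ✗ does not match
  D. kg/m²: ✗ does not match
  E. kg/(m·s²): ✓ matches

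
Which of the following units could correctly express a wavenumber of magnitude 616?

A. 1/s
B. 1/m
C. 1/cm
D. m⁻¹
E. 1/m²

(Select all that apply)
B, C, D

wavenumber has SI base units: 1 / m

Checking each option against 1 / m:
  A. 1/s: ✗ does not match
  B. 1/m: ✓ matches
  C. 1/cm: ✓ matches
  D. m⁻¹: ✓ matches
  E. 1/m²: ✗ does not match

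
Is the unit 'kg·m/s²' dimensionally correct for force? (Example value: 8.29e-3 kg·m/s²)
Yes

force has SI base units: kg * m / s^2
kg·m/s² reduces to the same SI base units, so it is a valid unit for force.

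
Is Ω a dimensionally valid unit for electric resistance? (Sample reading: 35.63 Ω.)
Yes

electric resistance has SI base units: kg * m^2 / (A^2 * s^3)
Ω reduces to the same SI base units, so it is a valid unit for electric resistance.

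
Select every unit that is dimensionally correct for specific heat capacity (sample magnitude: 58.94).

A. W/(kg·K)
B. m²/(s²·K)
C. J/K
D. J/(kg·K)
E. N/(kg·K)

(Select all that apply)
B, D

specific heat capacity has SI base units: m^2 / (s^2 * K)

Checking each option against m^2 / (s^2 * K):
  A. W/(kg·K): ✗ does not match
  B. m²/(s²·K): ✓ matches
  C. J/K: ✗ does not match
  D. J/(kg·K): ✓ matches
  E. N/(kg·K): ✗ does not match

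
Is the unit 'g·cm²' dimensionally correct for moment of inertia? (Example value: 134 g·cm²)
Yes

moment of inertia has SI base units: kg * m^2
g·cm² reduces to the same SI base units, so it is a valid unit for moment of inertia.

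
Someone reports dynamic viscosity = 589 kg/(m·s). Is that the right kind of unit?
Yes

dynamic viscosity has SI base units: kg / (m * s)
kg/(m·s) reduces to the same SI base units, so it is a valid unit for dynamic viscosity.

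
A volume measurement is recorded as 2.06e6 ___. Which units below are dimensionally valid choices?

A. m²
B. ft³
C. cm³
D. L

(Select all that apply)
B, C, D

volume has SI base units: m^3

Checking each option against m^3:
  A. m²: ✗ does not match
  B. ft³: ✓ matches
  C. cm³: ✓ matches
  D. L: ✓ matches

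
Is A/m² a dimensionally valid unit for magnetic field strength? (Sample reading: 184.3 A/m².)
No

magnetic field strength has SI base units: A / m
A/m² does NOT reduce to A / m; a valid unit for magnetic field strength would be e.g. A/m.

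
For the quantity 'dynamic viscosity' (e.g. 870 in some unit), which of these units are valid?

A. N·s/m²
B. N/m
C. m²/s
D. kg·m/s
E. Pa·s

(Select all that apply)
A, E

dynamic viscosity has SI base units: kg / (m * s)

Checking each option against kg / (m * s):
  A. N·s/m²: ✓ matches
  B. N/m: ✗ does not match
  C. m²/s: ✗ does not match
  D. kg·m/s: ✗ does not match
  E. Pa·s: ✓ matches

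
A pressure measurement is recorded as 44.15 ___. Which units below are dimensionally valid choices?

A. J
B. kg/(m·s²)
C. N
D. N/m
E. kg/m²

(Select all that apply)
B

pressure has SI base units: kg / (m * s^2)

Checking each option against kg / (m * s^2):
  A. J: ✗ does not match
  B. kg/(m·s²): ✓ matches
  C. N: ✗ does not match
  D. N/m: ✗ does not match
  E. kg/m²: ✗ does not match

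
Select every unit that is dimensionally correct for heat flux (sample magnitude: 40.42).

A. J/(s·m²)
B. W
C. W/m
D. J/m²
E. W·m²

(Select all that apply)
A

heat flux has SI base units: kg / s^3

Checking each option against kg / s^3:
  A. J/(s·m²): ✓ matches
  B. W: ✗ does not match
  C. W/m: ✗ does not match
  D. J/m²: ✗ does not match
  E. W·m²: ✗ does not match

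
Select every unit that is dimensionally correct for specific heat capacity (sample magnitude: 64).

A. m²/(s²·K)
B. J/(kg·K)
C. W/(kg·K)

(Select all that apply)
A, B

specific heat capacity has SI base units: m^2 / (s^2 * K)

Checking each option against m^2 / (s^2 * K):
  A. m²/(s²·K): ✓ matches
  B. J/(kg·K): ✓ matches
  C. W/(kg·K): ✗ does not match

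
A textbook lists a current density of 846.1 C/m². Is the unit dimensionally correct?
No

current density has SI base units: A / m^2
C/m² does NOT reduce to A / m^2; a valid unit for current density would be e.g. A/m².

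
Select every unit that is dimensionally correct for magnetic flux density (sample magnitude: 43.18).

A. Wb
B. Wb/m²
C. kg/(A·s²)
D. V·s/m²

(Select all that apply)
B, C, D

magnetic flux density has SI base units: kg / (A * s^2)

Checking each option against kg / (A * s^2):
  A. Wb: ✗ does not match
  B. Wb/m²: ✓ matches
  C. kg/(A·s²): ✓ matches
  D. V·s/m²: ✓ matches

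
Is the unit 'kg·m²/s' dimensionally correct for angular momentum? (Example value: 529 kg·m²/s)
Yes

angular momentum has SI base units: kg * m^2 / s
kg·m²/s reduces to the same SI base units, so it is a valid unit for angular momentum.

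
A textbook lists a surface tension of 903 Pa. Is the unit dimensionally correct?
No

surface tension has SI base units: kg / s^2
Pa does NOT reduce to kg / s^2; a valid unit for surface tension would be e.g. N/m.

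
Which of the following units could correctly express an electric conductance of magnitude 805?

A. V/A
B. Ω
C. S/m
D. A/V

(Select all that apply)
D

electric conductance has SI base units: A^2 * s^3 / (kg * m^2)

Checking each option against A^2 * s^3 / (kg * m^2):
  A. V/A: ✗ does not match
  B. Ω: ✗ does not match
  C. S/m: ✗ does not match
  D. A/V: ✓ matches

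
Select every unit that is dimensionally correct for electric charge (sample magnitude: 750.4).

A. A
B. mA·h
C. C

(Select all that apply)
B, C

electric charge has SI base units: A * s

Checking each option against A * s:
  A. A: ✗ does not match
  B. mA·h: ✓ matches
  C. C: ✓ matches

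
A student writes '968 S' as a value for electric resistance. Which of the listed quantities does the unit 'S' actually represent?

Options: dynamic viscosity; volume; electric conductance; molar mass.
electric conductance

electric resistance should have units dimensionally equivalent to kg * m^2 / (A^2 * s^3) (e.g. Ω).
The given unit 'S' reduces to A^2 * s^3 / (kg * m^2). Of the listed options, that is the dimensionality of electric conductance.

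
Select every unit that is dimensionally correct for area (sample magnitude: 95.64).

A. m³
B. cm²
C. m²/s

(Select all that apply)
B

area has SI base units: m^2

Checking each option against m^2:
  A. m³: ✗ does not match
  B. cm²: ✓ matches
  C. m²/s: ✗ does not match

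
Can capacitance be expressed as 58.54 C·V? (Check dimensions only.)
No

capacitance has SI base units: A^2 * s^4 / (kg * m^2)
C·V does NOT reduce to A^2 * s^4 / (kg * m^2); a valid unit for capacitance would be e.g. F.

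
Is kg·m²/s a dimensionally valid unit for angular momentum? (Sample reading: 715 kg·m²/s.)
Yes

angular momentum has SI base units: kg * m^2 / s
kg·m²/s reduces to the same SI base units, so it is a valid unit for angular momentum.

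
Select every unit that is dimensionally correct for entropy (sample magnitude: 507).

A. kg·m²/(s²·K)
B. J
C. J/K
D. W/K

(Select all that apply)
A, C

entropy has SI base units: kg * m^2 / (s^2 * K)

Checking each option against kg * m^2 / (s^2 * K):
  A. kg·m²/(s²·K): ✓ matches
  B. J: ✗ does not match
  C. J/K: ✓ matches
  D. W/K: ✗ does not match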